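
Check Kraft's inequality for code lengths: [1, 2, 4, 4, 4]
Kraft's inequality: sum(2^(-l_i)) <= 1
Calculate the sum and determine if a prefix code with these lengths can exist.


Sum = 2^(-1) + 2^(-2) + 2^(-4) + 2^(-4) + 2^(-4)
    = 0.5 + 0.25 + 0.0625 + 0.0625 + 0.0625
    = 15/16 = 0.9375
Since 0.9375 <= 1, Kraft's inequality IS satisfied.
A prefix code with these lengths CAN exist.

Kraft sum = 0.9375. Satisfied.


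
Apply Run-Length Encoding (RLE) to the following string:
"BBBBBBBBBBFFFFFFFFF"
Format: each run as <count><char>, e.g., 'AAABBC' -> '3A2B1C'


Scanning runs left to right:
  i=0: run of 'B' x 10 -> '10B'
  i=10: run of 'F' x 9 -> '9F'

RLE = 10B9F


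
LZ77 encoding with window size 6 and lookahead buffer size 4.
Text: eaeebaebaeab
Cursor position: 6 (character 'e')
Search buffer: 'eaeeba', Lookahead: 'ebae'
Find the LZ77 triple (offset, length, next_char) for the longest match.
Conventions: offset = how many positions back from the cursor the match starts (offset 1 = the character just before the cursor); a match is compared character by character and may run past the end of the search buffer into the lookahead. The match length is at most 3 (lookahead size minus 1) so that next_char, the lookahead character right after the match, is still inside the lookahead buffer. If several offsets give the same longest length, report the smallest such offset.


Try each offset into the search buffer:
  offset=1 (pos 5, char 'a'): match length 0
  offset=2 (pos 4, char 'b'): match length 0
  offset=3 (pos 3, char 'e'): match length 3
  offset=4 (pos 2, char 'e'): match length 1
  offset=5 (pos 1, char 'a'): match length 0
  offset=6 (pos 0, char 'e'): match length 1
Longest match has length 3 at offset 3.
next_char = character at position 6 + 3 = 9 -> 'e'

Best match: offset=3, length=3 (matching 'eba' starting at position 3)
LZ77 triple: (3, 3, 'e')


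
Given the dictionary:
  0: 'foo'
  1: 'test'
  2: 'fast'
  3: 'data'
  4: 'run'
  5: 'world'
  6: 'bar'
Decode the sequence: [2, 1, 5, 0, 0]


Look up each index in the dictionary:
  2 -> 'fast'
  1 -> 'test'
  5 -> 'world'
  0 -> 'foo'
  0 -> 'foo'

Decoded: "fast test world foo foo"


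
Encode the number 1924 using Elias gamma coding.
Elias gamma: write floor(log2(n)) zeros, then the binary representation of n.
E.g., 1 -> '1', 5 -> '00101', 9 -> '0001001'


num_bits = floor(log2(1924)) + 1 = 11
leading_zeros = num_bits - 1 = 10
binary(1924) = 11110000100

Elias gamma(1924) = '0000000000' + '11110000100' = 000000000011110000100 (21 bits)


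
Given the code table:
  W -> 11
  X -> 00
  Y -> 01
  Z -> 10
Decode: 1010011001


Decoding:
10 -> Z
10 -> Z
01 -> Y
10 -> Z
01 -> Y


Result: ZZYZY


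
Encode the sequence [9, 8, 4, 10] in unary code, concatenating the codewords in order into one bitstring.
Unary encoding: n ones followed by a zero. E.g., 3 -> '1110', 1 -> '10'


Encode each number as n ones followed by a terminating 0:
  9 -> 1111111110 (10 bits)
  8 -> 111111110 (9 bits)
  4 -> 11110 (5 bits)
  10 -> 11111111110 (11 bits)
Total length = 10 + 9 + 5 + 11 = 35 bits.

Unary([9, 8, 4, 10]) = 11111111101111111101111011111111110 (35 bits)


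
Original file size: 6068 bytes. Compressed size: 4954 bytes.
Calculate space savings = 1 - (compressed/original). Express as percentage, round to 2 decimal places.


ratio = compressed/original = 4954/6068 = 0.816414
savings = 1 - ratio = 1 - 0.816414 = 0.183586
as a percentage: 0.183586 * 100 = 18.36%

Space savings = 1 - 4954/6068 = 18.36%


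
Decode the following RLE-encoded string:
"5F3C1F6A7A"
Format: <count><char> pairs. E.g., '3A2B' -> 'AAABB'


Expanding each <count><char> pair:
  5F -> 'FFFFF'
  3C -> 'CCC'
  1F -> 'F'
  6A -> 'AAAAAA'
  7A -> 'AAAAAAA'

Decoded = FFFFFCCCFAAAAAAAAAAAAA


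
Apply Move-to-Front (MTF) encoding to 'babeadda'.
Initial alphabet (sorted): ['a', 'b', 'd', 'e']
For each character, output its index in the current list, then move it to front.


MTF encoding:
'b': index 1 in ['a', 'b', 'd', 'e'] -> ['b', 'a', 'd', 'e']
'a': index 1 in ['b', 'a', 'd', 'e'] -> ['a', 'b', 'd', 'e']
'b': index 1 in ['a', 'b', 'd', 'e'] -> ['b', 'a', 'd', 'e']
'e': index 3 in ['b', 'a', 'd', 'e'] -> ['e', 'b', 'a', 'd']
'a': index 2 in ['e', 'b', 'a', 'd'] -> ['a', 'e', 'b', 'd']
'd': index 3 in ['a', 'e', 'b', 'd'] -> ['d', 'a', 'e', 'b']
'd': index 0 in ['d', 'a', 'e', 'b'] -> ['d', 'a', 'e', 'b']
'a': index 1 in ['d', 'a', 'e', 'b'] -> ['a', 'd', 'e', 'b']


Output: [1, 1, 1, 3, 2, 3, 0, 1]


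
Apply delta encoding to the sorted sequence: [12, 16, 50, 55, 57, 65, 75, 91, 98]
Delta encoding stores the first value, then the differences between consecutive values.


First value: 12
Deltas:
  16 - 12 = 4
  50 - 16 = 34
  55 - 50 = 5
  57 - 55 = 2
  65 - 57 = 8
  75 - 65 = 10
  91 - 75 = 16
  98 - 91 = 7


Delta encoded: [12, 4, 34, 5, 2, 8, 10, 16, 7]


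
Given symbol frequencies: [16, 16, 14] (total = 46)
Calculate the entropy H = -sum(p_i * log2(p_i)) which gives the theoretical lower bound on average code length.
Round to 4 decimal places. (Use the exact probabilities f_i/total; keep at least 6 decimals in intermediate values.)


Per-symbol terms -p_i * log2(p_i) with p_i = f_i/46:
  p = 16/46 = 0.347826: log2(p) = -1.523562, -p*log2(p) = 0.529935
  p = 16/46 = 0.347826: log2(p) = -1.523562, -p*log2(p) = 0.529935
  p = 14/46 = 0.304348: log2(p) = -1.716207, -p*log2(p) = 0.522324
H = 0.529935 + 0.529935 + 0.522324 = 1.582194

H = 1.5822 bits/symbol


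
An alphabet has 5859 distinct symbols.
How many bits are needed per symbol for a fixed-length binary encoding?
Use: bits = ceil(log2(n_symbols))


log2(5859) = 12.5164
Bracket: 2^12 = 4096 < 5859 <= 2^13 = 8192
So ceil(log2(5859)) = 13

bits = ceil(log2(5859)) = ceil(12.5164) = 13 bits


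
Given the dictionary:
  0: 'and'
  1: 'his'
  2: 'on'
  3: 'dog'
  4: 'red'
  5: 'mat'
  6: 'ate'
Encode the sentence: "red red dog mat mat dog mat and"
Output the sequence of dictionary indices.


Look up each word in the dictionary:
  'red' -> 4
  'red' -> 4
  'dog' -> 3
  'mat' -> 5
  'mat' -> 5
  'dog' -> 3
  'mat' -> 5
  'and' -> 0

Encoded: [4, 4, 3, 5, 5, 3, 5, 0]


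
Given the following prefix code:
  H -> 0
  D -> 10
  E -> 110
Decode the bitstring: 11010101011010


Decoding step by step:
Bits 110 -> E
Bits 10 -> D
Bits 10 -> D
Bits 10 -> D
Bits 110 -> E
Bits 10 -> D


Decoded message: EDDDED


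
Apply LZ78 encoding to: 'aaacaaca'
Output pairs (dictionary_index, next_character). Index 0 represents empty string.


LZ78 encoding steps:
Dictionary: {0: ''}
Step 1: w='' (idx 0), next='a' -> output (0, 'a'), add 'a' as idx 1
Step 2: w='a' (idx 1), next='a' -> output (1, 'a'), add 'aa' as idx 2
Step 3: w='' (idx 0), next='c' -> output (0, 'c'), add 'c' as idx 3
Step 4: w='aa' (idx 2), next='c' -> output (2, 'c'), add 'aac' as idx 4
Step 5: w='a' (idx 1), end of input -> output (1, '')


Encoded: [(0, 'a'), (1, 'a'), (0, 'c'), (2, 'c'), (1, '')]


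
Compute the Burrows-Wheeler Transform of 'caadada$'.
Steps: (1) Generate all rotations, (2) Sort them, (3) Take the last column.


Rotations (sorted):
  0: $caadada -> last char: a
  1: a$caadad -> last char: d
  2: aadada$c -> last char: c
  3: ada$caad -> last char: d
  4: adada$ca -> last char: a
  5: caadada$ -> last char: $
  6: da$caada -> last char: a
  7: dada$caa -> last char: a


BWT = adcda$aa


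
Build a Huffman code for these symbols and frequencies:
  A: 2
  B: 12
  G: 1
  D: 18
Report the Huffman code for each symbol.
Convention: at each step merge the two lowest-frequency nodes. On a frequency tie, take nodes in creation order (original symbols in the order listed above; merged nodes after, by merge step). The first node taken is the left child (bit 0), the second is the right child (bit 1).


Huffman tree construction:
Step 1: Merge G(1) + A(2) = 3
Step 2: Merge (G+A)(3) + B(12) = 15
Step 3: Merge ((G+A)+B)(15) + D(18) = 33
Read each symbol's code off the tree from the root (left child = 0, right child = 1).

Codes:
  A: 001 (length 3)
  B: 01 (length 2)
  G: 000 (length 3)
  D: 1 (length 1)
Average code length: 51/33 = 1.5455 bits/symbol


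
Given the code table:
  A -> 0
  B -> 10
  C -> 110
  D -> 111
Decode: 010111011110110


Decoding:
0 -> A
10 -> B
111 -> D
0 -> A
111 -> D
10 -> B
110 -> C


Result: ABDADBC


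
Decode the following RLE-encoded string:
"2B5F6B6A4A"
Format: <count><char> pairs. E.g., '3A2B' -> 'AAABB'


Expanding each <count><char> pair:
  2B -> 'BB'
  5F -> 'FFFFF'
  6B -> 'BBBBBB'
  6A -> 'AAAAAA'
  4A -> 'AAAA'

Decoded = BBFFFFFBBBBBBAAAAAAAAAA


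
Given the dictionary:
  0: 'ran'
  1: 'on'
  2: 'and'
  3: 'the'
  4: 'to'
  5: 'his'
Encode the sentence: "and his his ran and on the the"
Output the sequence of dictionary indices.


Look up each word in the dictionary:
  'and' -> 2
  'his' -> 5
  'his' -> 5
  'ran' -> 0
  'and' -> 2
  'on' -> 1
  'the' -> 3
  'the' -> 3

Encoded: [2, 5, 5, 0, 2, 1, 3, 3]


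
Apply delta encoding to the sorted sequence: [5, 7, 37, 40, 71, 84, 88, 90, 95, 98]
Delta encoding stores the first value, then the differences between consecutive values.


First value: 5
Deltas:
  7 - 5 = 2
  37 - 7 = 30
  40 - 37 = 3
  71 - 40 = 31
  84 - 71 = 13
  88 - 84 = 4
  90 - 88 = 2
  95 - 90 = 5
  98 - 95 = 3


Delta encoded: [5, 2, 30, 3, 31, 13, 4, 2, 5, 3]


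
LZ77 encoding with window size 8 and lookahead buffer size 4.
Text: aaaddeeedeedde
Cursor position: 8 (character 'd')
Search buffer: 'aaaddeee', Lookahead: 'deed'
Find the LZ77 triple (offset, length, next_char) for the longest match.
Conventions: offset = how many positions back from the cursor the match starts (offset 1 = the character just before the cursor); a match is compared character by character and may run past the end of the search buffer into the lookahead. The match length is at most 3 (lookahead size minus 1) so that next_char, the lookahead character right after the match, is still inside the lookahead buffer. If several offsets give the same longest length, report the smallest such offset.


Try each offset into the search buffer:
  offset=1 (pos 7, char 'e'): match length 0
  offset=2 (pos 6, char 'e'): match length 0
  offset=3 (pos 5, char 'e'): match length 0
  offset=4 (pos 4, char 'd'): match length 3
  offset=5 (pos 3, char 'd'): match length 1
  offset=6 (pos 2, char 'a'): match length 0
  offset=7 (pos 1, char 'a'): match length 0
  offset=8 (pos 0, char 'a'): match length 0
Longest match has length 3 at offset 4.
next_char = character at position 8 + 3 = 11 -> 'd'

Best match: offset=4, length=3 (matching 'dee' starting at position 4)
LZ77 triple: (4, 3, 'd')


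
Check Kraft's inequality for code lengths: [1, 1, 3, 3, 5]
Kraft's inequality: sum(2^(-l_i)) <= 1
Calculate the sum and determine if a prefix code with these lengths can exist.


Sum = 2^(-1) + 2^(-1) + 2^(-3) + 2^(-3) + 2^(-5)
    = 0.5 + 0.5 + 0.125 + 0.125 + 0.03125
    = 41/32 = 1.28125
Since 1.28125 > 1, Kraft's inequality is NOT satisfied.
A prefix code with these lengths CANNOT exist.

Kraft sum = 1.28125. Not satisfied.


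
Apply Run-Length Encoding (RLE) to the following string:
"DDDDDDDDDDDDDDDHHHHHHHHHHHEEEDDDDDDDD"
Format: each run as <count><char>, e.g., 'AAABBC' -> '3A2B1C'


Scanning runs left to right:
  i=0: run of 'D' x 15 -> '15D'
  i=15: run of 'H' x 11 -> '11H'
  i=26: run of 'E' x 3 -> '3E'
  i=29: run of 'D' x 8 -> '8D'

RLE = 15D11H3E8D


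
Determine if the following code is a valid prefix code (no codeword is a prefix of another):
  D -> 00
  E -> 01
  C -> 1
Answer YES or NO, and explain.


Checking each pair (does one codeword prefix another?):
  D='00' vs E='01': no prefix
  D='00' vs C='1': no prefix
  E='01' vs D='00': no prefix
  E='01' vs C='1': no prefix
  C='1' vs D='00': no prefix
  C='1' vs E='01': no prefix
No violation found over all pairs.

YES -- this is a valid prefix code. No codeword is a prefix of any other codeword.


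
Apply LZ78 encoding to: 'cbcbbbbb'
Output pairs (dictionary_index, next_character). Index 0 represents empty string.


LZ78 encoding steps:
Dictionary: {0: ''}
Step 1: w='' (idx 0), next='c' -> output (0, 'c'), add 'c' as idx 1
Step 2: w='' (idx 0), next='b' -> output (0, 'b'), add 'b' as idx 2
Step 3: w='c' (idx 1), next='b' -> output (1, 'b'), add 'cb' as idx 3
Step 4: w='b' (idx 2), next='b' -> output (2, 'b'), add 'bb' as idx 4
Step 5: w='bb' (idx 4), end of input -> output (4, '')


Encoded: [(0, 'c'), (0, 'b'), (1, 'b'), (2, 'b'), (4, '')]


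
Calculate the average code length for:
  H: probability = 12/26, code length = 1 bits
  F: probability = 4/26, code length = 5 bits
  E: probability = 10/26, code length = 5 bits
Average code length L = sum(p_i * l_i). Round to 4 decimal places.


Weighted contributions p_i * l_i:
  H: (12/26) * 1 = 12/26
  F: (4/26) * 5 = 20/26
  E: (10/26) * 5 = 50/26
Sum = (12 + 20 + 50)/26 = 82/26

L = 82/26 = 3.1538 bits/symbol


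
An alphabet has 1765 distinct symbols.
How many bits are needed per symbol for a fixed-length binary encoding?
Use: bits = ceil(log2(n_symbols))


log2(1765) = 10.7855
Bracket: 2^10 = 1024 < 1765 <= 2^11 = 2048
So ceil(log2(1765)) = 11

bits = ceil(log2(1765)) = ceil(10.7855) = 11 bits


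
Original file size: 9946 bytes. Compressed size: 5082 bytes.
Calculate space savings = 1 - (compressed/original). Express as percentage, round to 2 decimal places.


ratio = compressed/original = 5082/9946 = 0.510959
savings = 1 - ratio = 1 - 0.510959 = 0.489041
as a percentage: 0.489041 * 100 = 48.9%

Space savings = 1 - 5082/9946 = 48.9%


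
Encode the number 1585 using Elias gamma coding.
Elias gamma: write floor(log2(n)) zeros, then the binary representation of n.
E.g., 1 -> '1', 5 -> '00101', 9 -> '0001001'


num_bits = floor(log2(1585)) + 1 = 11
leading_zeros = num_bits - 1 = 10
binary(1585) = 11000110001

Elias gamma(1585) = '0000000000' + '11000110001' = 000000000011000110001 (21 bits)


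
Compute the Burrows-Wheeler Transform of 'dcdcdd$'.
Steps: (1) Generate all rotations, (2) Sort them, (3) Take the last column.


Rotations (sorted):
  0: $dcdcdd -> last char: d
  1: cdcdd$d -> last char: d
  2: cdd$dcd -> last char: d
  3: d$dcdcd -> last char: d
  4: dcdcdd$ -> last char: $
  5: dcdd$dc -> last char: c
  6: dd$dcdc -> last char: c


BWT = dddd$cc


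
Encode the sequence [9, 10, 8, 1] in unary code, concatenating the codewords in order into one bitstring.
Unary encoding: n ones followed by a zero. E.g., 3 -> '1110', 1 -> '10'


Encode each number as n ones followed by a terminating 0:
  9 -> 1111111110 (10 bits)
  10 -> 11111111110 (11 bits)
  8 -> 111111110 (9 bits)
  1 -> 10 (2 bits)
Total length = 10 + 11 + 9 + 2 = 32 bits.

Unary([9, 10, 8, 1]) = 11111111101111111111011111111010 (32 bits)


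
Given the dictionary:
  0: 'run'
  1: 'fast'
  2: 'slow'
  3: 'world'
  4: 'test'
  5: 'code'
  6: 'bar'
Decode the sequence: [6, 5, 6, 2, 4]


Look up each index in the dictionary:
  6 -> 'bar'
  5 -> 'code'
  6 -> 'bar'
  2 -> 'slow'
  4 -> 'test'

Decoded: "bar code bar slow test"


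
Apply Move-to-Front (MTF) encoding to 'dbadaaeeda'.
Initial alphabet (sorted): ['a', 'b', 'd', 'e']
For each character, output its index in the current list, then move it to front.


MTF encoding:
'd': index 2 in ['a', 'b', 'd', 'e'] -> ['d', 'a', 'b', 'e']
'b': index 2 in ['d', 'a', 'b', 'e'] -> ['b', 'd', 'a', 'e']
'a': index 2 in ['b', 'd', 'a', 'e'] -> ['a', 'b', 'd', 'e']
'd': index 2 in ['a', 'b', 'd', 'e'] -> ['d', 'a', 'b', 'e']
'a': index 1 in ['d', 'a', 'b', 'e'] -> ['a', 'd', 'b', 'e']
'a': index 0 in ['a', 'd', 'b', 'e'] -> ['a', 'd', 'b', 'e']
'e': index 3 in ['a', 'd', 'b', 'e'] -> ['e', 'a', 'd', 'b']
'e': index 0 in ['e', 'a', 'd', 'b'] -> ['e', 'a', 'd', 'b']
'd': index 2 in ['e', 'a', 'd', 'b'] -> ['d', 'e', 'a', 'b']
'a': index 2 in ['d', 'e', 'a', 'b'] -> ['a', 'd', 'e', 'b']


Output: [2, 2, 2, 2, 1, 0, 3, 0, 2, 2]


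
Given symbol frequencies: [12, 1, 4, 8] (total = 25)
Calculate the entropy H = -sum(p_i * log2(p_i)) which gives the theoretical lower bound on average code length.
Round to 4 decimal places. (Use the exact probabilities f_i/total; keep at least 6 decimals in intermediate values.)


Per-symbol terms -p_i * log2(p_i) with p_i = f_i/25:
  p = 12/25 = 0.480000: log2(p) = -1.058894, -p*log2(p) = 0.508269
  p = 1/25 = 0.040000: log2(p) = -4.643856, -p*log2(p) = 0.185754
  p = 4/25 = 0.160000: log2(p) = -2.643856, -p*log2(p) = 0.423017
  p = 8/25 = 0.320000: log2(p) = -1.643856, -p*log2(p) = 0.526034
H = 0.508269 + 0.185754 + 0.423017 + 0.526034 = 1.643074

H = 1.6431 bits/symbol


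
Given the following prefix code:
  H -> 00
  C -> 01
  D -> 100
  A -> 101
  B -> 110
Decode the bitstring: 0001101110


Decoding step by step:
Bits 00 -> H
Bits 01 -> C
Bits 101 -> A
Bits 110 -> B


Decoded message: HCAB


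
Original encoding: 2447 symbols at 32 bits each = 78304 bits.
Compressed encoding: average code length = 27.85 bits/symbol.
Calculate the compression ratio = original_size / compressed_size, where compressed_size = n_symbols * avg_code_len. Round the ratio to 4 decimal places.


original_size = n_symbols * orig_bits = 2447 * 32 = 78304 bits
compressed_size = n_symbols * avg_code_len = 2447 * 27.85 = 68148.95 bits
ratio = original_size / compressed_size = 78304 / 68148.95 = 1.149

Compression ratio = 1.149


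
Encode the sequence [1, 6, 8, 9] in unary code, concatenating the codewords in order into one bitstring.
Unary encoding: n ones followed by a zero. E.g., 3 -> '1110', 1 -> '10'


Encode each number as n ones followed by a terminating 0:
  1 -> 10 (2 bits)
  6 -> 1111110 (7 bits)
  8 -> 111111110 (9 bits)
  9 -> 1111111110 (10 bits)
Total length = 2 + 7 + 9 + 10 = 28 bits.

Unary([1, 6, 8, 9]) = 1011111101111111101111111110 (28 bits)


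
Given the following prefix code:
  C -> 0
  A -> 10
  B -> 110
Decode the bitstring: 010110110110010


Decoding step by step:
Bits 0 -> C
Bits 10 -> A
Bits 110 -> B
Bits 110 -> B
Bits 110 -> B
Bits 0 -> C
Bits 10 -> A


Decoded message: CABBBCA


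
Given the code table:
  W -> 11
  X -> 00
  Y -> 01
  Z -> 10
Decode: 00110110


Decoding:
00 -> X
11 -> W
01 -> Y
10 -> Z


Result: XWYZ


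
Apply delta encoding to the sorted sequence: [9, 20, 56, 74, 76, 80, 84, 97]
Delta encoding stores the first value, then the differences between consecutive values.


First value: 9
Deltas:
  20 - 9 = 11
  56 - 20 = 36
  74 - 56 = 18
  76 - 74 = 2
  80 - 76 = 4
  84 - 80 = 4
  97 - 84 = 13


Delta encoded: [9, 11, 36, 18, 2, 4, 4, 13]


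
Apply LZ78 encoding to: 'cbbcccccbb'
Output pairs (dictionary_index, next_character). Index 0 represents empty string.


LZ78 encoding steps:
Dictionary: {0: ''}
Step 1: w='' (idx 0), next='c' -> output (0, 'c'), add 'c' as idx 1
Step 2: w='' (idx 0), next='b' -> output (0, 'b'), add 'b' as idx 2
Step 3: w='b' (idx 2), next='c' -> output (2, 'c'), add 'bc' as idx 3
Step 4: w='c' (idx 1), next='c' -> output (1, 'c'), add 'cc' as idx 4
Step 5: w='cc' (idx 4), next='b' -> output (4, 'b'), add 'ccb' as idx 5
Step 6: w='b' (idx 2), end of input -> output (2, '')


Encoded: [(0, 'c'), (0, 'b'), (2, 'c'), (1, 'c'), (4, 'b'), (2, '')]


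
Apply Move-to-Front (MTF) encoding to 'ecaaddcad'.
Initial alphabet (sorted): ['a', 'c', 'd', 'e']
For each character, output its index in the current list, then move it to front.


MTF encoding:
'e': index 3 in ['a', 'c', 'd', 'e'] -> ['e', 'a', 'c', 'd']
'c': index 2 in ['e', 'a', 'c', 'd'] -> ['c', 'e', 'a', 'd']
'a': index 2 in ['c', 'e', 'a', 'd'] -> ['a', 'c', 'e', 'd']
'a': index 0 in ['a', 'c', 'e', 'd'] -> ['a', 'c', 'e', 'd']
'd': index 3 in ['a', 'c', 'e', 'd'] -> ['d', 'a', 'c', 'e']
'd': index 0 in ['d', 'a', 'c', 'e'] -> ['d', 'a', 'c', 'e']
'c': index 2 in ['d', 'a', 'c', 'e'] -> ['c', 'd', 'a', 'e']
'a': index 2 in ['c', 'd', 'a', 'e'] -> ['a', 'c', 'd', 'e']
'd': index 2 in ['a', 'c', 'd', 'e'] -> ['d', 'a', 'c', 'e']


Output: [3, 2, 2, 0, 3, 0, 2, 2, 2]


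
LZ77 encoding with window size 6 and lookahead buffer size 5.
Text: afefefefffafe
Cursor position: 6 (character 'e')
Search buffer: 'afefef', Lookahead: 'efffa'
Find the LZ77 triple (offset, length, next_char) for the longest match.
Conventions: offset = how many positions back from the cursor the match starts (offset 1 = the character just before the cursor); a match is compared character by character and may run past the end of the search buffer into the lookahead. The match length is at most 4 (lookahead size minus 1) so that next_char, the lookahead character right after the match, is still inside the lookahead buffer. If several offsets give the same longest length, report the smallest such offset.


Try each offset into the search buffer:
  offset=1 (pos 5, char 'f'): match length 0
  offset=2 (pos 4, char 'e'): match length 2
  offset=3 (pos 3, char 'f'): match length 0
  offset=4 (pos 2, char 'e'): match length 2
  offset=5 (pos 1, char 'f'): match length 0
  offset=6 (pos 0, char 'a'): match length 0
Longest match has length 2, found at offsets 2, 4; take the smallest, offset 2.
next_char = character at position 6 + 2 = 8 -> 'f'

Best match: offset=2, length=2 (matching 'ef' starting at position 4)
LZ77 triple: (2, 2, 'f')


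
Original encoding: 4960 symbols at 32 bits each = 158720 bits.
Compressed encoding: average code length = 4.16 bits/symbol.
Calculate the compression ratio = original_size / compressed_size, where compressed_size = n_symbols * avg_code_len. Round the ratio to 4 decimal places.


original_size = n_symbols * orig_bits = 4960 * 32 = 158720 bits
compressed_size = n_symbols * avg_code_len = 4960 * 4.16 = 20633.6 bits
ratio = original_size / compressed_size = 158720 / 20633.6 = 7.6923

Compression ratio = 7.6923


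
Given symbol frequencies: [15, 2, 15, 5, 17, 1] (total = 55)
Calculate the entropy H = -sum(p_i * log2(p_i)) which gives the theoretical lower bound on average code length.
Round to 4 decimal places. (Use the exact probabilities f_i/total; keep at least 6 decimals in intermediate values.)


Per-symbol terms -p_i * log2(p_i) with p_i = f_i/55:
  p = 15/55 = 0.272727: log2(p) = -1.874469, -p*log2(p) = 0.511219
  p = 2/55 = 0.036364: log2(p) = -4.781360, -p*log2(p) = 0.173868
  p = 15/55 = 0.272727: log2(p) = -1.874469, -p*log2(p) = 0.511219
  p = 5/55 = 0.090909: log2(p) = -3.459432, -p*log2(p) = 0.314494
  p = 17/55 = 0.309091: log2(p) = -1.693897, -p*log2(p) = 0.523568
  p = 1/55 = 0.018182: log2(p) = -5.781360, -p*log2(p) = 0.105116
H = 0.511219 + 0.173868 + 0.511219 + 0.314494 + 0.523568 + 0.105116 = 2.139484

H = 2.1395 bits/symbol


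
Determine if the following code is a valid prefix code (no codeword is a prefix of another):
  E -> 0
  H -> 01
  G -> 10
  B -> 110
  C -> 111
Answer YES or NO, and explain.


Checking each pair (does one codeword prefix another?):
  E='0' vs H='01': prefix -- VIOLATION

NO -- this is NOT a valid prefix code. E (0) is a prefix of H (01).


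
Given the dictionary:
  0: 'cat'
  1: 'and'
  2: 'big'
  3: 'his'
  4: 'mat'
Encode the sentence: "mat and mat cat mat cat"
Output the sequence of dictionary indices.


Look up each word in the dictionary:
  'mat' -> 4
  'and' -> 1
  'mat' -> 4
  'cat' -> 0
  'mat' -> 4
  'cat' -> 0

Encoded: [4, 1, 4, 0, 4, 0]


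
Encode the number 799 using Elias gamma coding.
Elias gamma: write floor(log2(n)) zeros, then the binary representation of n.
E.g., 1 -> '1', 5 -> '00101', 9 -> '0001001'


num_bits = floor(log2(799)) + 1 = 10
leading_zeros = num_bits - 1 = 9
binary(799) = 1100011111

Elias gamma(799) = '000000000' + '1100011111' = 0000000001100011111 (19 bits)


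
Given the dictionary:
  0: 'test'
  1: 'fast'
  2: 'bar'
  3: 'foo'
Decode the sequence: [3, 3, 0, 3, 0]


Look up each index in the dictionary:
  3 -> 'foo'
  3 -> 'foo'
  0 -> 'test'
  3 -> 'foo'
  0 -> 'test'

Decoded: "foo foo test foo test"


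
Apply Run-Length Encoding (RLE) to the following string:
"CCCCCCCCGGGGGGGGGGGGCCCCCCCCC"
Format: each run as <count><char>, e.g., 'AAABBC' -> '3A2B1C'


Scanning runs left to right:
  i=0: run of 'C' x 8 -> '8C'
  i=8: run of 'G' x 12 -> '12G'
  i=20: run of 'C' x 9 -> '9C'

RLE = 8C12G9C


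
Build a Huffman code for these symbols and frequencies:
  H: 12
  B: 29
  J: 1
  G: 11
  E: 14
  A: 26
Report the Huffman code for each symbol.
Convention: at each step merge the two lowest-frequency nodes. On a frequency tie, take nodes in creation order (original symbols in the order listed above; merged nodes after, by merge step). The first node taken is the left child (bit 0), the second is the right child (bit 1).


Huffman tree construction:
Step 1: Merge J(1) + G(11) = 12
Step 2: Merge H(12) + (J+G)(12) = 24
Step 3: Merge E(14) + (H+(J+G))(24) = 38
Step 4: Merge A(26) + B(29) = 55
Step 5: Merge (E+(H+(J+G)))(38) + (A+B)(55) = 93
Read each symbol's code off the tree from the root (left child = 0, right child = 1).

Codes:
  H: 010 (length 3)
  B: 11 (length 2)
  J: 0110 (length 4)
  G: 0111 (length 4)
  E: 00 (length 2)
  A: 10 (length 2)
Average code length: 222/93 = 2.3871 bits/symbol


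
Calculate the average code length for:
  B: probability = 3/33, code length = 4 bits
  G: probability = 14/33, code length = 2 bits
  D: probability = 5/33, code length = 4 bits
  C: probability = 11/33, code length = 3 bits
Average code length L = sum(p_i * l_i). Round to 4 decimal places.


Weighted contributions p_i * l_i:
  B: (3/33) * 4 = 12/33
  G: (14/33) * 2 = 28/33
  D: (5/33) * 4 = 20/33
  C: (11/33) * 3 = 33/33
Sum = (12 + 28 + 20 + 33)/33 = 93/33

L = 93/33 = 2.8182 bits/symbol


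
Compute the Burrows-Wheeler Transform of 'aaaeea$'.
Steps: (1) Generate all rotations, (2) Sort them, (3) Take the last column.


Rotations (sorted):
  0: $aaaeea -> last char: a
  1: a$aaaee -> last char: e
  2: aaaeea$ -> last char: $
  3: aaeea$a -> last char: a
  4: aeea$aa -> last char: a
  5: ea$aaae -> last char: e
  6: eea$aaa -> last char: a


BWT = ae$aaea


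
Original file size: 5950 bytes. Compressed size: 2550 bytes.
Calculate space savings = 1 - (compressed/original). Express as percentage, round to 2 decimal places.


ratio = compressed/original = 2550/5950 = 0.428571
savings = 1 - ratio = 1 - 0.428571 = 0.571429
as a percentage: 0.571429 * 100 = 57.14%

Space savings = 1 - 2550/5950 = 57.14%


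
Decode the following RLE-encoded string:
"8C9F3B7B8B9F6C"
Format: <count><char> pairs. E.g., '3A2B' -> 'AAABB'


Expanding each <count><char> pair:
  8C -> 'CCCCCCCC'
  9F -> 'FFFFFFFFF'
  3B -> 'BBB'
  7B -> 'BBBBBBB'
  8B -> 'BBBBBBBB'
  9F -> 'FFFFFFFFF'
  6C -> 'CCCCCC'

Decoded = CCCCCCCCFFFFFFFFFBBBBBBBBBBBBBBBBBBFFFFFFFFFCCCCCC


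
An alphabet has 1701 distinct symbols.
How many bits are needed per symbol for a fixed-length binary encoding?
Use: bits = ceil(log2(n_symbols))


log2(1701) = 10.7322
Bracket: 2^10 = 1024 < 1701 <= 2^11 = 2048
So ceil(log2(1701)) = 11

bits = ceil(log2(1701)) = ceil(10.7322) = 11 bits


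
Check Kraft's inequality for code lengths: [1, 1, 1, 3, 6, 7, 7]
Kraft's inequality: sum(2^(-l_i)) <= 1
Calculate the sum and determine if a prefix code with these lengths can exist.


Sum = 2^(-1) + 2^(-1) + 2^(-1) + 2^(-3) + 2^(-6) + 2^(-7) + 2^(-7)
    = 0.5 + 0.5 + 0.5 + 0.125 + 0.015625 + 0.0078125 + 0.0078125
    = 212/128 = 1.65625
Since 1.65625 > 1, Kraft's inequality is NOT satisfied.
A prefix code with these lengths CANNOT exist.

Kraft sum = 1.65625. Not satisfied.


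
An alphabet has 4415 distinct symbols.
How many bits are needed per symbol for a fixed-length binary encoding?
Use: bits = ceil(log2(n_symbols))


log2(4415) = 12.1082
Bracket: 2^12 = 4096 < 4415 <= 2^13 = 8192
So ceil(log2(4415)) = 13

bits = ceil(log2(4415)) = ceil(12.1082) = 13 bits


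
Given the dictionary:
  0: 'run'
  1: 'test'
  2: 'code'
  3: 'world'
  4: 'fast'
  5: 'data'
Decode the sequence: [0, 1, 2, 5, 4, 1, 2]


Look up each index in the dictionary:
  0 -> 'run'
  1 -> 'test'
  2 -> 'code'
  5 -> 'data'
  4 -> 'fast'
  1 -> 'test'
  2 -> 'code'

Decoded: "run test code data fast test code"


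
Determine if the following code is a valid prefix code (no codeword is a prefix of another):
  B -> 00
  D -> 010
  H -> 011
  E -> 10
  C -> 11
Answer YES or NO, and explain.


Checking each pair (does one codeword prefix another?):
  B='00' vs D='010': no prefix
  B='00' vs H='011': no prefix
  B='00' vs E='10': no prefix
  B='00' vs C='11': no prefix
  D='010' vs B='00': no prefix
  D='010' vs H='011': no prefix
  D='010' vs E='10': no prefix
  D='010' vs C='11': no prefix
  H='011' vs B='00': no prefix
  H='011' vs D='010': no prefix
  H='011' vs E='10': no prefix
  H='011' vs C='11': no prefix
  E='10' vs B='00': no prefix
  E='10' vs D='010': no prefix
  E='10' vs H='011': no prefix
  E='10' vs C='11': no prefix
  C='11' vs B='00': no prefix
  C='11' vs D='010': no prefix
  C='11' vs H='011': no prefix
  C='11' vs E='10': no prefix
No violation found over all pairs.

YES -- this is a valid prefix code. No codeword is a prefix of any other codeword.


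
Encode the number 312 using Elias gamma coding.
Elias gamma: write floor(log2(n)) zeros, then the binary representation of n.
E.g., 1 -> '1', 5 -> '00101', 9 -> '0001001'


num_bits = floor(log2(312)) + 1 = 9
leading_zeros = num_bits - 1 = 8
binary(312) = 100111000

Elias gamma(312) = '00000000' + '100111000' = 00000000100111000 (17 bits)


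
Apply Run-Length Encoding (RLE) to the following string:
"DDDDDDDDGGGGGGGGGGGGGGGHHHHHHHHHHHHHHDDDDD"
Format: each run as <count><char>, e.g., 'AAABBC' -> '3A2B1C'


Scanning runs left to right:
  i=0: run of 'D' x 8 -> '8D'
  i=8: run of 'G' x 15 -> '15G'
  i=23: run of 'H' x 14 -> '14H'
  i=37: run of 'D' x 5 -> '5D'

RLE = 8D15G14H5D


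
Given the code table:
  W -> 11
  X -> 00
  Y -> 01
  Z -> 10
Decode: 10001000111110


Decoding:
10 -> Z
00 -> X
10 -> Z
00 -> X
11 -> W
11 -> W
10 -> Z


Result: ZXZXWWZ


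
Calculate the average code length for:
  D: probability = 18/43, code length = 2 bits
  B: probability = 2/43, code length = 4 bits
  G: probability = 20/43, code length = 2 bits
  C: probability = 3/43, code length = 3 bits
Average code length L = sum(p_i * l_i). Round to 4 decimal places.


Weighted contributions p_i * l_i:
  D: (18/43) * 2 = 36/43
  B: (2/43) * 4 = 8/43
  G: (20/43) * 2 = 40/43
  C: (3/43) * 3 = 9/43
Sum = (36 + 8 + 40 + 9)/43 = 93/43

L = 93/43 = 2.1628 bits/symbol


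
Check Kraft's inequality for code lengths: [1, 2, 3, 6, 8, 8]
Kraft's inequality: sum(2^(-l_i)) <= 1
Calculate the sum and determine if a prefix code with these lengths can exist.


Sum = 2^(-1) + 2^(-2) + 2^(-3) + 2^(-6) + 2^(-8) + 2^(-8)
    = 0.5 + 0.25 + 0.125 + 0.015625 + 0.00390625 + 0.00390625
    = 230/256 = 0.8984375
Since 0.8984375 <= 1, Kraft's inequality IS satisfied.
A prefix code with these lengths CAN exist.

Kraft sum = 0.8984375. Satisfied.


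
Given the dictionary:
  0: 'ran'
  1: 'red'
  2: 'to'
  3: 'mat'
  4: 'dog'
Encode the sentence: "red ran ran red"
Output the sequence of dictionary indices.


Look up each word in the dictionary:
  'red' -> 1
  'ran' -> 0
  'ran' -> 0
  'red' -> 1

Encoded: [1, 0, 0, 1]


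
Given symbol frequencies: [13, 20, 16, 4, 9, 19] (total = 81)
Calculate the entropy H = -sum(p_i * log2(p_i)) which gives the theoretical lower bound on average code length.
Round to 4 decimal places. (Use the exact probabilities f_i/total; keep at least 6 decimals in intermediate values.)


Per-symbol terms -p_i * log2(p_i) with p_i = f_i/81:
  p = 13/81 = 0.160494: log2(p) = -2.639410, -p*log2(p) = 0.423609
  p = 20/81 = 0.246914: log2(p) = -2.017922, -p*log2(p) = 0.498252
  p = 16/81 = 0.197531: log2(p) = -2.339850, -p*log2(p) = 0.462193
  p = 4/81 = 0.049383: log2(p) = -4.339850, -p*log2(p) = 0.214314
  p = 9/81 = 0.111111: log2(p) = -3.169925, -p*log2(p) = 0.352214
  p = 19/81 = 0.234568: log2(p) = -2.091922, -p*log2(p) = 0.490698
H = 0.423609 + 0.498252 + 0.462193 + 0.214314 + 0.352214 + 0.490698 = 2.441280

H = 2.4413 bits/symbol


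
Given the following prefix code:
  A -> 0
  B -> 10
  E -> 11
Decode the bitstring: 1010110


Decoding step by step:
Bits 10 -> B
Bits 10 -> B
Bits 11 -> E
Bits 0 -> A


Decoded message: BBEA


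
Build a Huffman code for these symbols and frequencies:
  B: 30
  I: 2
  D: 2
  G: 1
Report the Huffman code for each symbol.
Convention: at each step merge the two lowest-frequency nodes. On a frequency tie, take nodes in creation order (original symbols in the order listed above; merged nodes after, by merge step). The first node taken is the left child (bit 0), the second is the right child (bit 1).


Huffman tree construction:
Step 1: Merge G(1) + I(2) = 3
Step 2: Merge D(2) + (G+I)(3) = 5
Step 3: Merge (D+(G+I))(5) + B(30) = 35
Read each symbol's code off the tree from the root (left child = 0, right child = 1).

Codes:
  B: 1 (length 1)
  I: 011 (length 3)
  D: 00 (length 2)
  G: 010 (length 3)
Average code length: 43/35 = 1.2286 bits/symbol


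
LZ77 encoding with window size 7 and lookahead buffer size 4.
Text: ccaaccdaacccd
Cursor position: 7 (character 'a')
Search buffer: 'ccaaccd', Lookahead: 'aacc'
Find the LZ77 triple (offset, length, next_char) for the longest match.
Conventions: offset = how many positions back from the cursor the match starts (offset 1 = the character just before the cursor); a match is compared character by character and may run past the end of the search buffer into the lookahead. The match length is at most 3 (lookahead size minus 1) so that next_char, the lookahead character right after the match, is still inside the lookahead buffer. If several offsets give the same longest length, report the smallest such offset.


Try each offset into the search buffer:
  offset=1 (pos 6, char 'd'): match length 0
  offset=2 (pos 5, char 'c'): match length 0
  offset=3 (pos 4, char 'c'): match length 0
  offset=4 (pos 3, char 'a'): match length 1
  offset=5 (pos 2, char 'a'): match length 3
  offset=6 (pos 1, char 'c'): match length 0
  offset=7 (pos 0, char 'c'): match length 0
Longest match has length 3 at offset 5.
next_char = character at position 7 + 3 = 10 -> 'c'

Best match: offset=5, length=3 (matching 'aac' starting at position 2)
LZ77 triple: (5, 3, 'c')


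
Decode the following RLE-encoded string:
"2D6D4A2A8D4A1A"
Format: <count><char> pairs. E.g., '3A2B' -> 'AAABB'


Expanding each <count><char> pair:
  2D -> 'DD'
  6D -> 'DDDDDD'
  4A -> 'AAAA'
  2A -> 'AA'
  8D -> 'DDDDDDDD'
  4A -> 'AAAA'
  1A -> 'A'

Decoded = DDDDDDDDAAAAAADDDDDDDDAAAAA


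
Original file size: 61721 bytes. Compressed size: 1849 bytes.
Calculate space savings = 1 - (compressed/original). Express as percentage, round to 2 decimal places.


ratio = compressed/original = 1849/61721 = 0.029957
savings = 1 - ratio = 1 - 0.029957 = 0.970043
as a percentage: 0.970043 * 100 = 97.0%

Space savings = 1 - 1849/61721 = 97.0%


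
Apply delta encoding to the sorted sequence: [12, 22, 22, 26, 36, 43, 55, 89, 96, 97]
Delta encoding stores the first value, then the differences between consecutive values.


First value: 12
Deltas:
  22 - 12 = 10
  22 - 22 = 0
  26 - 22 = 4
  36 - 26 = 10
  43 - 36 = 7
  55 - 43 = 12
  89 - 55 = 34
  96 - 89 = 7
  97 - 96 = 1


Delta encoded: [12, 10, 0, 4, 10, 7, 12, 34, 7, 1]


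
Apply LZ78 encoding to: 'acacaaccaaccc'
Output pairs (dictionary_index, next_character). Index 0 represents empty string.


LZ78 encoding steps:
Dictionary: {0: ''}
Step 1: w='' (idx 0), next='a' -> output (0, 'a'), add 'a' as idx 1
Step 2: w='' (idx 0), next='c' -> output (0, 'c'), add 'c' as idx 2
Step 3: w='a' (idx 1), next='c' -> output (1, 'c'), add 'ac' as idx 3
Step 4: w='a' (idx 1), next='a' -> output (1, 'a'), add 'aa' as idx 4
Step 5: w='c' (idx 2), next='c' -> output (2, 'c'), add 'cc' as idx 5
Step 6: w='aa' (idx 4), next='c' -> output (4, 'c'), add 'aac' as idx 6
Step 7: w='cc' (idx 5), end of input -> output (5, '')


Encoded: [(0, 'a'), (0, 'c'), (1, 'c'), (1, 'a'), (2, 'c'), (4, 'c'), (5, '')]


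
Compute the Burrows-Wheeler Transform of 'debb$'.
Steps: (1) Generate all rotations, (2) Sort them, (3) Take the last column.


Rotations (sorted):
  0: $debb -> last char: b
  1: b$deb -> last char: b
  2: bb$de -> last char: e
  3: debb$ -> last char: $
  4: ebb$d -> last char: d


BWT = bbe$d


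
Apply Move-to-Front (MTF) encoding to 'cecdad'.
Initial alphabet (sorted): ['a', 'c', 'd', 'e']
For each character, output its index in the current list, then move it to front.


MTF encoding:
'c': index 1 in ['a', 'c', 'd', 'e'] -> ['c', 'a', 'd', 'e']
'e': index 3 in ['c', 'a', 'd', 'e'] -> ['e', 'c', 'a', 'd']
'c': index 1 in ['e', 'c', 'a', 'd'] -> ['c', 'e', 'a', 'd']
'd': index 3 in ['c', 'e', 'a', 'd'] -> ['d', 'c', 'e', 'a']
'a': index 3 in ['d', 'c', 'e', 'a'] -> ['a', 'd', 'c', 'e']
'd': index 1 in ['a', 'd', 'c', 'e'] -> ['d', 'a', 'c', 'e']


Output: [1, 3, 1, 3, 3, 1]


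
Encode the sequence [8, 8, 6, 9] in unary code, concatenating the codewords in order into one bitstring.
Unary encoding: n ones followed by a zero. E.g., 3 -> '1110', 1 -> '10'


Encode each number as n ones followed by a terminating 0:
  8 -> 111111110 (9 bits)
  8 -> 111111110 (9 bits)
  6 -> 1111110 (7 bits)
  9 -> 1111111110 (10 bits)
Total length = 9 + 9 + 7 + 10 = 35 bits.

Unary([8, 8, 6, 9]) = 11111111011111111011111101111111110 (35 bits)


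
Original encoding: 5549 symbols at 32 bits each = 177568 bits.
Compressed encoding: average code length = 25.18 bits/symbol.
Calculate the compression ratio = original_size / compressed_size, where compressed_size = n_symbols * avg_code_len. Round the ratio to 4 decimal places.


original_size = n_symbols * orig_bits = 5549 * 32 = 177568 bits
compressed_size = n_symbols * avg_code_len = 5549 * 25.18 = 139723.82 bits
ratio = original_size / compressed_size = 177568 / 139723.82 = 1.2708

Compression ratio = 1.2708


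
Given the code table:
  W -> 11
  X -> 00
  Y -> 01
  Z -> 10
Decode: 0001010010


Decoding:
00 -> X
01 -> Y
01 -> Y
00 -> X
10 -> Z


Result: XYYXZ


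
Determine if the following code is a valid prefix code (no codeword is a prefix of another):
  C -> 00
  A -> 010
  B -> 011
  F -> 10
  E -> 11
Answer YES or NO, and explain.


Checking each pair (does one codeword prefix another?):
  C='00' vs A='010': no prefix
  C='00' vs B='011': no prefix
  C='00' vs F='10': no prefix
  C='00' vs E='11': no prefix
  A='010' vs C='00': no prefix
  A='010' vs B='011': no prefix
  A='010' vs F='10': no prefix
  A='010' vs E='11': no prefix
  B='011' vs C='00': no prefix
  B='011' vs A='010': no prefix
  B='011' vs F='10': no prefix
  B='011' vs E='11': no prefix
  F='10' vs C='00': no prefix
  F='10' vs A='010': no prefix
  F='10' vs B='011': no prefix
  F='10' vs E='11': no prefix
  E='11' vs C='00': no prefix
  E='11' vs A='010': no prefix
  E='11' vs B='011': no prefix
  E='11' vs F='10': no prefix
No violation found over all pairs.

YES -- this is a valid prefix code. No codeword is a prefix of any other codeword.


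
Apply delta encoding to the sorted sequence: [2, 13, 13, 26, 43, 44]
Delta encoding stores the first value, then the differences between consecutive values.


First value: 2
Deltas:
  13 - 2 = 11
  13 - 13 = 0
  26 - 13 = 13
  43 - 26 = 17
  44 - 43 = 1


Delta encoded: [2, 11, 0, 13, 17, 1]


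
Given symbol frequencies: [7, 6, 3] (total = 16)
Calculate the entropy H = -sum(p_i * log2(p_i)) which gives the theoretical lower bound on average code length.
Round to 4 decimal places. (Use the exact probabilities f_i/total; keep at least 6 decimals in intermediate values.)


Per-symbol terms -p_i * log2(p_i) with p_i = f_i/16:
  p = 7/16 = 0.437500: log2(p) = -1.192645, -p*log2(p) = 0.521782
  p = 6/16 = 0.375000: log2(p) = -1.415037, -p*log2(p) = 0.530639
  p = 3/16 = 0.187500: log2(p) = -2.415037, -p*log2(p) = 0.452820
H = 0.521782 + 0.530639 + 0.452820 = 1.505241

H = 1.5052 bits/symbol


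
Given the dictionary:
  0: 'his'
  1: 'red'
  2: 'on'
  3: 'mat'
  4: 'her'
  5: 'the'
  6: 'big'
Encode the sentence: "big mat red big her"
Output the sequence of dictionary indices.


Look up each word in the dictionary:
  'big' -> 6
  'mat' -> 3
  'red' -> 1
  'big' -> 6
  'her' -> 4

Encoded: [6, 3, 1, 6, 4]
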